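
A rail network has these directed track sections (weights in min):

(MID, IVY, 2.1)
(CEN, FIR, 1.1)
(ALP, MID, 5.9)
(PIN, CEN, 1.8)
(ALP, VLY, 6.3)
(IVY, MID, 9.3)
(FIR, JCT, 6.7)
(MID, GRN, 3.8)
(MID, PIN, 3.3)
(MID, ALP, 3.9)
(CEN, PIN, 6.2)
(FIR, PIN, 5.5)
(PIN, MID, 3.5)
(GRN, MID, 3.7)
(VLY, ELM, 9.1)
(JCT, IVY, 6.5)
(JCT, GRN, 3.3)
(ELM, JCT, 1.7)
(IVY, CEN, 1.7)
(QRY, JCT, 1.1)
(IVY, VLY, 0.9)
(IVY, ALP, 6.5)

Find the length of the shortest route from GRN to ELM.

Settle nodes by increasing distance from GRN:
GRN: 0
MID: 3.7  (via GRN)
IVY: 5.8  (via MID)
VLY: 6.7  (via IVY)
PIN: 7  (via MID)
CEN: 7.5  (via IVY)
ALP: 7.6  (via MID)
FIR: 8.6  (via CEN)
JCT: 15.3  (via FIR)
ELM: 15.8  (via VLY)
Shortest route: GRN → MID → IVY → VLY → ELM = 15.8 min.

15.8 min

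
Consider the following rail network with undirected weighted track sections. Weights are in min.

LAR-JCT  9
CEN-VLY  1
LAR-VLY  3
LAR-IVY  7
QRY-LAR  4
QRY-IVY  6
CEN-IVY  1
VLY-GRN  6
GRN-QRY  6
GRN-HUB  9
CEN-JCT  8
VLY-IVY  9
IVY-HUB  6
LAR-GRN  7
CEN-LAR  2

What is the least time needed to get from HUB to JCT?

Settle nodes by increasing distance from HUB:
HUB: 0
IVY: 6  (via HUB)
CEN: 7  (via IVY)
VLY: 8  (via CEN)
GRN: 9  (via HUB)
LAR: 9  (via CEN)
QRY: 12  (via IVY)
JCT: 15  (via CEN)
Shortest route: HUB → IVY → CEN → JCT = 15 min.

15 min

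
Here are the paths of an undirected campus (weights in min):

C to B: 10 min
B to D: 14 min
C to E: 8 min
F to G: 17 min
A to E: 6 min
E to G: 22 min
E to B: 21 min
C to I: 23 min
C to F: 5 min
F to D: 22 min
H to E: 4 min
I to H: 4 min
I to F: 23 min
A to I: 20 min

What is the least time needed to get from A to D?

38 min

Settle nodes by increasing distance from A:
A: 0
E: 6  (via A)
H: 10  (via E)
C: 14  (via E)
I: 14  (via H)
F: 19  (via C)
B: 24  (via C)
G: 28  (via E)
D: 38  (via B)
Shortest route: A → E → C → B → D = 38 min.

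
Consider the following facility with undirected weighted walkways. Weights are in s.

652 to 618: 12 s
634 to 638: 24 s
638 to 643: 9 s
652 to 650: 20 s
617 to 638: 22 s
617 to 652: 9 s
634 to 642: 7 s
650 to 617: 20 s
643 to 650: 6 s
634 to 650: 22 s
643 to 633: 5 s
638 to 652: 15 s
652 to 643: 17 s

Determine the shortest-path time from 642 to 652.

Settle nodes by increasing distance from 642:
642: 0
634: 7  (via 642)
650: 29  (via 634)
638: 31  (via 634)
643: 35  (via 650)
633: 40  (via 643)
652: 46  (via 638)
Shortest route: 642–634–638–652 = 46 s.

46 s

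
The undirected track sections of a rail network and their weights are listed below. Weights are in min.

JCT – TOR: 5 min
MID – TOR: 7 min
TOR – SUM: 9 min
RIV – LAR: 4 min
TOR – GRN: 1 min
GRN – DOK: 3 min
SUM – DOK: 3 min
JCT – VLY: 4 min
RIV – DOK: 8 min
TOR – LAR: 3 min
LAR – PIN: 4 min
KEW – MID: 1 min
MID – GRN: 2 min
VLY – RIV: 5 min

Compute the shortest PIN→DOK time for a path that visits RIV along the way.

16 min

Best PIN to RIV: PIN → LAR → RIV costing 8
Best RIV to DOK: RIV → DOK costing 8
Total via RIV: 8 + 8 = 16 min.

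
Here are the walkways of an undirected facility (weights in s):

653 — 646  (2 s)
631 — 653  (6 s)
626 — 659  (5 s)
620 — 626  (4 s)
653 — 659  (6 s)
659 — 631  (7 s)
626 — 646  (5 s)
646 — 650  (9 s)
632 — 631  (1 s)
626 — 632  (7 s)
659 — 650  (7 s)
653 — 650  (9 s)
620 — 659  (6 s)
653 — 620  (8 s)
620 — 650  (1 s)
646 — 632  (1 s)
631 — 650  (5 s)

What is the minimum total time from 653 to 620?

8 s

Compare a few routes:
653 → 650 → 620: 9+1 = 10
653 → 620: 8 = 8
653 → 646 → 632 → 631 → 650 → 620: 2+1+1+5+1 = 10
Cheapest is 653 → 620 at 8 s.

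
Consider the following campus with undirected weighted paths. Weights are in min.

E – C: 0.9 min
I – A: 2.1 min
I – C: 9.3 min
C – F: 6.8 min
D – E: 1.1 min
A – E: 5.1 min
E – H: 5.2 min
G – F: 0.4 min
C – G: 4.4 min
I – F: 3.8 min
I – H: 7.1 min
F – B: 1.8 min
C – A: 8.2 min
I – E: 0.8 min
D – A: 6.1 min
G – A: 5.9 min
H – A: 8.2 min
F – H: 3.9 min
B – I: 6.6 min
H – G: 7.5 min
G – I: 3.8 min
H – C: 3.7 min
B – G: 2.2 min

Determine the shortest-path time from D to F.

5.7 min

Shortest distances from D:
D: 0
E: 1.1  (via D)
I: 1.9  (via E)
C: 2  (via E)
A: 4  (via I)
F: 5.7  (via I)
Shortest route: D → E → I → F = 5.7 min.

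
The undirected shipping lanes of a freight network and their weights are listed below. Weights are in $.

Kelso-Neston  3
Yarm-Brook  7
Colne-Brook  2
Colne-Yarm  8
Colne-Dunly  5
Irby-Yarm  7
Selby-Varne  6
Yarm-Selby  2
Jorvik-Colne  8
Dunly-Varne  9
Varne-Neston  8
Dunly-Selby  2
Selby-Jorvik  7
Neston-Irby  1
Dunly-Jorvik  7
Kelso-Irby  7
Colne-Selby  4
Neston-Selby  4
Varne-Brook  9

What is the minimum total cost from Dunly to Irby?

$7

Enumerating some paths:
Dunly → Selby → Neston → Irby: 2+4+1 = 7
Dunly → Selby → Yarm → Irby: 2+2+7 = 11
The minimum is $7 via Dunly → Selby → Neston → Irby.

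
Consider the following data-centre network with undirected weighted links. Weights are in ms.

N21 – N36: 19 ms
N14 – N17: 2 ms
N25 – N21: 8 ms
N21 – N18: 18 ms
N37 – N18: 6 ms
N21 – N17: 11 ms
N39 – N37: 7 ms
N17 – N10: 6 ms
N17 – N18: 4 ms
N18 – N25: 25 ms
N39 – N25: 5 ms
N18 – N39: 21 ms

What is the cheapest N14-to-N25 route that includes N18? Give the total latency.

24 ms

Best N14 to N18: N14 → N17 → N18 costing 6
Best N18 to N25: N18 → N37 → N39 → N25 costing 18
Total via N18: 6 + 18 = 24 ms.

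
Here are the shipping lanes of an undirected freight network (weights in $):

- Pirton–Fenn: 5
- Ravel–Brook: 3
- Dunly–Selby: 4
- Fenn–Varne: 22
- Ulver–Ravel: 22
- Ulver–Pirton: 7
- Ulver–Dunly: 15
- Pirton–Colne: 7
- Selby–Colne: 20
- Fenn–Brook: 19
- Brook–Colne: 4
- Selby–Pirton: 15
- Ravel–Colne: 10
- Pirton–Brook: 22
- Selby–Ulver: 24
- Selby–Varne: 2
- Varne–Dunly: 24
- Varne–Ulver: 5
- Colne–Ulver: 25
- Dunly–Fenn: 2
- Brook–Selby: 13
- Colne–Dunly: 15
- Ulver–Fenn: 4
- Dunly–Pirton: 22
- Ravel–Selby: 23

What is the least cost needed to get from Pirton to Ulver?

$7

Compare a few routes:
Pirton–Fenn–Ulver: 5+4 = 9
Pirton–Ulver: 7 = 7
The minimum is $7 via Pirton–Ulver.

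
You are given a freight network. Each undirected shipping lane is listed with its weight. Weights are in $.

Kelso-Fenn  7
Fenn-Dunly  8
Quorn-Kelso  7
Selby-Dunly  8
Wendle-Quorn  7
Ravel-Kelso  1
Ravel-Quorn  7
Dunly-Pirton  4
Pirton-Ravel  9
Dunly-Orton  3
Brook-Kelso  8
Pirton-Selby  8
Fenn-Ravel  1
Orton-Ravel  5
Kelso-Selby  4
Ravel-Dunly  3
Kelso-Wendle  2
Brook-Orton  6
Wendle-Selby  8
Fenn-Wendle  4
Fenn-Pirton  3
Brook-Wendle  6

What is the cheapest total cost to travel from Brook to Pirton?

$13

Compare a few routes:
Brook–Orton–Dunly–Pirton: 6+3+4 = 13
Brook–Orton–Ravel–Fenn–Pirton: 6+5+1+3 = 15
The minimum is $13 via Brook–Orton–Dunly–Pirton.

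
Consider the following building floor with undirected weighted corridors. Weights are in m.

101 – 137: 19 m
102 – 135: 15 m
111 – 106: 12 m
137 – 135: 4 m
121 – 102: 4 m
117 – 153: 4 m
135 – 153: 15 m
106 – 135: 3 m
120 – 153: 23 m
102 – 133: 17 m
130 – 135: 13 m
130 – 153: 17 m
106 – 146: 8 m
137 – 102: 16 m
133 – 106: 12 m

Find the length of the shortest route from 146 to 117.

30 m

Enumerating some paths:
146 - 106 - 135 - 153 - 117: 8+3+15+4 = 30
146 - 106 - 135 - 130 - 153 - 117: 8+3+13+17+4 = 45
The minimum is 30 m via 146 - 106 - 135 - 153 - 117.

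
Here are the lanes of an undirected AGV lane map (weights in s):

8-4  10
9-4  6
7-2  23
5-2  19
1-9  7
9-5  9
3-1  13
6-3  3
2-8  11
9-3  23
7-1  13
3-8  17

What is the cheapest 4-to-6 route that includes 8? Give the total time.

Shortest 4→8: 4 → 8 = 10
Best 8 to 6: 8 → 3 → 6 costing 20
Total via 8: 10 + 20 = 30 s.

30 s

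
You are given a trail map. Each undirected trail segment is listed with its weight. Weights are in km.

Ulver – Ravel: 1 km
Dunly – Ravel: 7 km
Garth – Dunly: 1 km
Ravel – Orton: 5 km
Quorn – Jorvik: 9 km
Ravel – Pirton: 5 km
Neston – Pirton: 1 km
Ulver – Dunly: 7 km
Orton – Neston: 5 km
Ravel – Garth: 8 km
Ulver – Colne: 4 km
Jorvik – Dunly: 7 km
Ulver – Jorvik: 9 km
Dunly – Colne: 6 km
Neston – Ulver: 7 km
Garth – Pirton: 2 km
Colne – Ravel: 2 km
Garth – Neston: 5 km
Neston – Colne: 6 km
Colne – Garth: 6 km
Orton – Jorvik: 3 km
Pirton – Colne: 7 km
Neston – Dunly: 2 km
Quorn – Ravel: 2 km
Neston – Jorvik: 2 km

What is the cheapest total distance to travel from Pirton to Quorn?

7 km

Candidate routes:
Pirton → Colne → Ravel → Quorn: 7+2+2 = 11
Pirton → Ravel → Quorn: 5+2 = 7
The minimum is 7 km via Pirton → Ravel → Quorn.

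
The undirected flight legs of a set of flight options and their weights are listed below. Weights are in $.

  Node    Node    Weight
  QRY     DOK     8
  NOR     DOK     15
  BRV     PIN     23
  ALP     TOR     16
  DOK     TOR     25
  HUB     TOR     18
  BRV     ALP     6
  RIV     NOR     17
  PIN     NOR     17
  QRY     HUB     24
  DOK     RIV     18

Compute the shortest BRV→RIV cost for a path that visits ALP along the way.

Best BRV to ALP: BRV → ALP costing 6
Best ALP to RIV: ALP → TOR → DOK → RIV costing 59
Total via ALP: 6 + 59 = $65.

$65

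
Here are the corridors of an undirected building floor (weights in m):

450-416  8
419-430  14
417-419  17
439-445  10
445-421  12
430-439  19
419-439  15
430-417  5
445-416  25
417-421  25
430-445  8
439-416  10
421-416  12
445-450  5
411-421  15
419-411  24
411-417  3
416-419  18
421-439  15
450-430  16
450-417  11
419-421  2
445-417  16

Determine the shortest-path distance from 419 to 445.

14 m

Compare a few routes:
419–430–445: 14+8 = 22
419–421–445: 2+12 = 14
Cheapest is 419–421–445 at 14 m.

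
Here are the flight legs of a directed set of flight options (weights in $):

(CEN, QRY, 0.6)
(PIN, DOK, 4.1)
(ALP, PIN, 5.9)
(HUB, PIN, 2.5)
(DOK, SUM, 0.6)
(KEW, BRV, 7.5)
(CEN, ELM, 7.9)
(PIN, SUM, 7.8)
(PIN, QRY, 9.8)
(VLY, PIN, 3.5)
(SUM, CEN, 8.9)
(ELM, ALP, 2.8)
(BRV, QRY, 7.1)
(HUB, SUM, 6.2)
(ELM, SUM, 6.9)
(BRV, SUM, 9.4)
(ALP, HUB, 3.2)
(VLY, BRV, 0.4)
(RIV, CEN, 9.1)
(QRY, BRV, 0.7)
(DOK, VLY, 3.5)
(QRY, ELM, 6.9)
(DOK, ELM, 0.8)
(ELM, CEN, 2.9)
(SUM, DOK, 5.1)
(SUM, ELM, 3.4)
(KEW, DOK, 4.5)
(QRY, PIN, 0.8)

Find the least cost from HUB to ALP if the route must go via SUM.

$12.4

Shortest HUB→SUM: HUB–SUM = 6.2
Best SUM to ALP: SUM–ELM–ALP costing 6.2
Total via SUM: 6.2 + 6.2 = $12.4.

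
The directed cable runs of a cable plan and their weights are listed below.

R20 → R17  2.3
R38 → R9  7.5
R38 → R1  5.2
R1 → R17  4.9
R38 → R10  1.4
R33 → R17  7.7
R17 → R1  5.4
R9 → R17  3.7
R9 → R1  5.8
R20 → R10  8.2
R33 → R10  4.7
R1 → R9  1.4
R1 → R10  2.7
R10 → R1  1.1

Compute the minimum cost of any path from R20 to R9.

Enumerating some paths:
R20 - R17 - R1 - R9: 2.3+5.4+1.4 = 9.1
R20 - R10 - R1 - R9: 8.2+1.1+1.4 = 10.7
Cheapest is R20 - R17 - R1 - R9 at 9.1.

9.1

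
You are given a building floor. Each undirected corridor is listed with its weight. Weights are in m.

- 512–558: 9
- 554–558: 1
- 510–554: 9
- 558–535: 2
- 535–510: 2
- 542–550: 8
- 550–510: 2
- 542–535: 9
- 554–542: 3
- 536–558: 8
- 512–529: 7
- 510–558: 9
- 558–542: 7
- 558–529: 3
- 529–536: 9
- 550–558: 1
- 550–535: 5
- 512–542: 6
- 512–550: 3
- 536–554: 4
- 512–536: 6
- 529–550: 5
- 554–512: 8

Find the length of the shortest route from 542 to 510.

7 m

Settle nodes by increasing distance from 542:
542: 0
554: 3  (via 542)
558: 4  (via 554)
550: 5  (via 558)
535: 6  (via 558)
512: 6  (via 542)
529: 7  (via 558)
510: 7  (via 550)
Shortest route: 542 → 554 → 558 → 550 → 510 = 7 m.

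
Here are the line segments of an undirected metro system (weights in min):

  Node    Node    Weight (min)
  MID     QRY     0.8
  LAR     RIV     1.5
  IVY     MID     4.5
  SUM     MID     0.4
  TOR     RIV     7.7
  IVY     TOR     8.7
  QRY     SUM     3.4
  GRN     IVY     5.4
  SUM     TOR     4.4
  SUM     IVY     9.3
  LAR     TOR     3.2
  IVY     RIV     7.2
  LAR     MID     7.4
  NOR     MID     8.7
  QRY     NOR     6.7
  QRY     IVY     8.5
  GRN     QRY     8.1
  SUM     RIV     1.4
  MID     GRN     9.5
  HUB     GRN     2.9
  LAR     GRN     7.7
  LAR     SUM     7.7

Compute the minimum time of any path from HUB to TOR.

Candidate routes:
HUB - GRN - LAR - TOR: 2.9+7.7+3.2 = 13.8
HUB - GRN - QRY - MID - SUM - TOR: 2.9+8.1+0.8+0.4+4.4 = 16.6
The minimum is 13.8 min via HUB - GRN - LAR - TOR.

13.8 min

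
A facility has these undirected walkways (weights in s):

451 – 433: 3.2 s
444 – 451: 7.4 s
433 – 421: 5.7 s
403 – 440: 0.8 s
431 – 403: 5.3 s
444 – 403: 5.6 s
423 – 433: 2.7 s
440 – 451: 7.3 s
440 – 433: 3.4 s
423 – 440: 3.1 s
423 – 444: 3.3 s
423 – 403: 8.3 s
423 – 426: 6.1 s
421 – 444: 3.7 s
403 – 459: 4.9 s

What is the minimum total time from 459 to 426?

Compare a few routes:
459 → 403 → 440 → 433 → 423 → 426: 4.9+0.8+3.4+2.7+6.1 = 17.9
459 → 403 → 440 → 423 → 426: 4.9+0.8+3.1+6.1 = 14.9
Cheapest is 459 → 403 → 440 → 423 → 426 at 14.9 s.

14.9 s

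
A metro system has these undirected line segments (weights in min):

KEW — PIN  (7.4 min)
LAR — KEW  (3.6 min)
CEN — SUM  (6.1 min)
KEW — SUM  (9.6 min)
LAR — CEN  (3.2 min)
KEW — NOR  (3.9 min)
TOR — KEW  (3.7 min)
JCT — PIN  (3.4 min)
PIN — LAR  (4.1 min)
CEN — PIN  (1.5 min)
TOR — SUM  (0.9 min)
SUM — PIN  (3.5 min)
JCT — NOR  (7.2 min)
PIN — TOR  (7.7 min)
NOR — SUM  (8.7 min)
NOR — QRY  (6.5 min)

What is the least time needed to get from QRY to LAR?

14 min

Candidate routes:
QRY → NOR → JCT → PIN → LAR: 6.5+7.2+3.4+4.1 = 21.2
QRY → NOR → KEW → LAR: 6.5+3.9+3.6 = 14
The minimum is 14 min via QRY → NOR → KEW → LAR.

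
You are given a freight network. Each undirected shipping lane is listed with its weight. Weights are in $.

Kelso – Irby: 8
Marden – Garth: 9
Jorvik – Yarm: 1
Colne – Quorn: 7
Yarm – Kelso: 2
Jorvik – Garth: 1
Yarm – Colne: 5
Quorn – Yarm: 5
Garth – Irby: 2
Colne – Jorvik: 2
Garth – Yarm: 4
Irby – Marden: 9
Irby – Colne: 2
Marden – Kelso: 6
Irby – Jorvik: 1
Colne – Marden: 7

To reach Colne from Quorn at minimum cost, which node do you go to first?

Candidate routes:
Quorn–Colne: 7 = 7
Quorn–Yarm–Jorvik–Colne: 5+1+2 = 8
Cheapest is Quorn–Colne at $7.
So from Quorn the first move is to Colne.

Colne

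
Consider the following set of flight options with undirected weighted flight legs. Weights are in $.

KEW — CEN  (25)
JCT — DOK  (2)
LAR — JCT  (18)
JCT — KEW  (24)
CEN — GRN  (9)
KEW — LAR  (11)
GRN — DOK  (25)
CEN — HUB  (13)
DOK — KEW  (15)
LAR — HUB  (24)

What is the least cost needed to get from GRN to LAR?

Compare a few routes:
GRN → DOK → JCT → LAR: 25+2+18 = 45
GRN → CEN → HUB → LAR: 9+13+24 = 46
GRN → DOK → KEW → LAR: 25+15+11 = 51
The minimum is $45 via GRN → DOK → JCT → LAR.

$45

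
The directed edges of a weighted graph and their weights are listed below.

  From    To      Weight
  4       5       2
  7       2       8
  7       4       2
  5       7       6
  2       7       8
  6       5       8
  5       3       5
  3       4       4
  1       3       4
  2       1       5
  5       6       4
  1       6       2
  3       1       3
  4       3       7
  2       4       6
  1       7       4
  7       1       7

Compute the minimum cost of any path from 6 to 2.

Candidate routes:
6–5–3–1–7–2: 8+5+3+4+8 = 28
6–5–7–2: 8+6+8 = 22
Cheapest is 6–5–7–2 at 22.

22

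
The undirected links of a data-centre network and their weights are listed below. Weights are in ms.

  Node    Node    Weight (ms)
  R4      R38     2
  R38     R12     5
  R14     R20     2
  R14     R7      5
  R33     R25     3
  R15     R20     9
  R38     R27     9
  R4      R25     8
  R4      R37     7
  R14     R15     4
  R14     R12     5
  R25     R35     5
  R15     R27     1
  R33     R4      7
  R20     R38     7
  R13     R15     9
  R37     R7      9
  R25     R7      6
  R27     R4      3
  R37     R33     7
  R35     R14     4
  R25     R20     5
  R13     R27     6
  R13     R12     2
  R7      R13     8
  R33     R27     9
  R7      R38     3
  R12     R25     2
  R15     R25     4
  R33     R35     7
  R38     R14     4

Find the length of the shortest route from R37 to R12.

12 ms

Candidate routes:
R37 → R4 → R38 → R12: 7+2+5 = 14
R37 → R33 → R25 → R12: 7+3+2 = 12
Cheapest is R37 → R33 → R25 → R12 at 12 ms.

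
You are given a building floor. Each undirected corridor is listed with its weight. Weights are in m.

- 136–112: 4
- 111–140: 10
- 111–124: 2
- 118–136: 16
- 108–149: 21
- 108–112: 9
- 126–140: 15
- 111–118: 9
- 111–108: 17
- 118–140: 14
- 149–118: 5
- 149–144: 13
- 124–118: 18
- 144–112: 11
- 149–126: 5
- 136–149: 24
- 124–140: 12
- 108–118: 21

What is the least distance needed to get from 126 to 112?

29 m

Compare a few routes:
126–149–118–136–112: 5+5+16+4 = 30
126–149–144–112: 5+13+11 = 29
Cheapest is 126–149–144–112 at 29 m.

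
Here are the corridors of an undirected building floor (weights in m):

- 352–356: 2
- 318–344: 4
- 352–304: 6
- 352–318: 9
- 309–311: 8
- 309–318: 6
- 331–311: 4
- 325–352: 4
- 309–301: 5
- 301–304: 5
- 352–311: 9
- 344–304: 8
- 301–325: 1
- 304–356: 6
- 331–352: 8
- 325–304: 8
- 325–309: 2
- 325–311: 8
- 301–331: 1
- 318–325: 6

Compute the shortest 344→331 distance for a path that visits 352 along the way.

Shortest 344→352: 344 → 318 → 352 = 13
Best 352 to 331: 352 → 325 → 301 → 331 costing 6
Total via 352: 13 + 6 = 19 m.

19 m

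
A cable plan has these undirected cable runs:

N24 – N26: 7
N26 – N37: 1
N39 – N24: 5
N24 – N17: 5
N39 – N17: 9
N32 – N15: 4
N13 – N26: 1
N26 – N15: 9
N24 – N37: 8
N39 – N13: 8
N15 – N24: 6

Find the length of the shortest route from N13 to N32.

14

Settle nodes by increasing distance from N13:
N13: 0
N26: 1  (via N13)
N37: 2  (via N26)
N24: 8  (via N26)
N39: 8  (via N13)
N15: 10  (via N26)
N17: 13  (via N24)
N32: 14  (via N15)
Shortest route: N13 → N26 → N15 → N32 = 14.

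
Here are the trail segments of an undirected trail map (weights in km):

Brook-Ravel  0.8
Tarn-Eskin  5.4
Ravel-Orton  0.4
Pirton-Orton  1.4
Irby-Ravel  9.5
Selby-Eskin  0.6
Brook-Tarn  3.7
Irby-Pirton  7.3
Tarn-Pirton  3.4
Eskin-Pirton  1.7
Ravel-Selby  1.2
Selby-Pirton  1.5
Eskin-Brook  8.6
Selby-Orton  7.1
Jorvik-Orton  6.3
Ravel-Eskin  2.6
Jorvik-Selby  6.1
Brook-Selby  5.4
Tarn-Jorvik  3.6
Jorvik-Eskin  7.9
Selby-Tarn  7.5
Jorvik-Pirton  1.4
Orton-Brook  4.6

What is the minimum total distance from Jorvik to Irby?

8.7 km

Candidate routes:
Jorvik - Pirton - Irby: 1.4+7.3 = 8.7
Jorvik - Pirton - Orton - Ravel - Irby: 1.4+1.4+0.4+9.5 = 12.7
Jorvik - Pirton - Selby - Ravel - Irby: 1.4+1.5+1.2+9.5 = 13.6
The minimum is 8.7 km via Jorvik - Pirton - Irby.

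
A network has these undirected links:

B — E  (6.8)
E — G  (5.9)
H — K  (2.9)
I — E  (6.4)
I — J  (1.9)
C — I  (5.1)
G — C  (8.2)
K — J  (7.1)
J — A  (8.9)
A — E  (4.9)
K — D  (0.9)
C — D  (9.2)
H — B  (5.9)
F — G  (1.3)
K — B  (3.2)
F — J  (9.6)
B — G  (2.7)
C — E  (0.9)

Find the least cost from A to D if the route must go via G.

17.6

Shortest A→G: A → E → G = 10.8
Shortest G→D: G → B → K → D = 6.8
Total via G: 10.8 + 6.8 = 17.6.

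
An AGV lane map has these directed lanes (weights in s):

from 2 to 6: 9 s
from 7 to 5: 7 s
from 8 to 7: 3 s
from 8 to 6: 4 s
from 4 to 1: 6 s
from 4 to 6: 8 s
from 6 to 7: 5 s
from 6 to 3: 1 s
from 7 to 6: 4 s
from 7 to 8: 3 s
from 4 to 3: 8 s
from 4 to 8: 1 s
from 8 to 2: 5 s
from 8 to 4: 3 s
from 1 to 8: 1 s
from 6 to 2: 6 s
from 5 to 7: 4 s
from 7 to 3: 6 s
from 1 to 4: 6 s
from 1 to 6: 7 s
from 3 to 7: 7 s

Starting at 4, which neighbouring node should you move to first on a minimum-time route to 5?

Compare a few routes:
4 → 8 → 7 → 5: 1+3+7 = 11
4 → 8 → 6 → 7 → 5: 1+4+5+7 = 17
4 → 1 → 8 → 7 → 5: 6+1+3+7 = 17
Cheapest is 4 → 8 → 7 → 5 at 11 s.
So from 4 the first move is to 8.

8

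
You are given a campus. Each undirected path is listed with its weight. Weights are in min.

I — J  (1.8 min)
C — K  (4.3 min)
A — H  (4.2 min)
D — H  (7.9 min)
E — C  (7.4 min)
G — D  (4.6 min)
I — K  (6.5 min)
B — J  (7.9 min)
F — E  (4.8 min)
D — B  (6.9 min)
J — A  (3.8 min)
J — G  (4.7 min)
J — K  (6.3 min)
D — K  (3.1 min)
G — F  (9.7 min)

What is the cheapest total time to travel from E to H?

Candidate routes:
E–C–K–D–H: 7.4+4.3+3.1+7.9 = 22.7
E–C–K–J–A–H: 7.4+4.3+6.3+3.8+4.2 = 26
The minimum is 22.7 min via E–C–K–D–H.

22.7 min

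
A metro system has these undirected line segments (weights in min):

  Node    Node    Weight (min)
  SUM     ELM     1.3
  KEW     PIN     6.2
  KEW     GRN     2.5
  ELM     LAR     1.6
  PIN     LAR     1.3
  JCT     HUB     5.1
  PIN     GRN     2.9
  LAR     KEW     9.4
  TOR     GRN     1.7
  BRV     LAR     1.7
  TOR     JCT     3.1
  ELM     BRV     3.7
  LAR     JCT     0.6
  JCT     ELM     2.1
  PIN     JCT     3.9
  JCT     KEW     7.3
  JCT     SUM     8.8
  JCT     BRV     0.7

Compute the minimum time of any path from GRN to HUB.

9.9 min

Candidate routes:
GRN–TOR–JCT–HUB: 1.7+3.1+5.1 = 9.9
GRN–PIN–JCT–HUB: 2.9+3.9+5.1 = 11.9
GRN–PIN–LAR–ELM–JCT–HUB: 2.9+1.3+1.6+2.1+5.1 = 13
GRN–PIN–LAR–BRV–JCT–HUB: 2.9+1.3+1.7+0.7+5.1 = 11.7
The minimum is 9.9 min via GRN–TOR–JCT–HUB.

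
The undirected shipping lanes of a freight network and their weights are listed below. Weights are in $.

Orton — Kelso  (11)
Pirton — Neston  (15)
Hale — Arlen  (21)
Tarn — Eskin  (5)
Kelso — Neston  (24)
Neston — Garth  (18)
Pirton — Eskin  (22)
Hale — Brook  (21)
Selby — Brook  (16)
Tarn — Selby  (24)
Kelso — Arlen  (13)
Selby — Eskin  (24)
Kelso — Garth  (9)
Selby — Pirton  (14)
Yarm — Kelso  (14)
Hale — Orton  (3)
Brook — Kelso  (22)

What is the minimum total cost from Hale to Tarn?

$61

Running Dijkstra from Hale:
Hale: 0
Orton: 3  (via Hale)
Kelso: 14  (via Orton)
Brook: 21  (via Hale)
Arlen: 21  (via Hale)
Garth: 23  (via Kelso)
Yarm: 28  (via Kelso)
Selby: 37  (via Brook)
Neston: 38  (via Kelso)
Pirton: 51  (via Selby)
Tarn: 61  (via Selby)
Shortest route: Hale–Brook–Selby–Tarn = $61.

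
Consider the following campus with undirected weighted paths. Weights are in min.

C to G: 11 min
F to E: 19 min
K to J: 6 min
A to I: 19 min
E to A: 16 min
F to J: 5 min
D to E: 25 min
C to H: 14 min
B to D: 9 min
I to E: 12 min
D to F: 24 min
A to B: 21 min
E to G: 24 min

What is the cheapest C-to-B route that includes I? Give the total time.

87 min

Best C to I: C–G–E–I costing 47
Best I to B: I–A–B costing 40
Total via I: 47 + 40 = 87 min.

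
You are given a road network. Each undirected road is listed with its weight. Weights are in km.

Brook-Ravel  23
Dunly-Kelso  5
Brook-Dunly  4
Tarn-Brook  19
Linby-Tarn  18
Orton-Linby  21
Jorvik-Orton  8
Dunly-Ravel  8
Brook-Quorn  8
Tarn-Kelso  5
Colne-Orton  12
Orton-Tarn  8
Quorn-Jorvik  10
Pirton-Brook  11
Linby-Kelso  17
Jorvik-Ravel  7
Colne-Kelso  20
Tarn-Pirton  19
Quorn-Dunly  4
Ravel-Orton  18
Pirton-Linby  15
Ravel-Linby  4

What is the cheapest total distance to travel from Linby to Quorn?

16 km

Compare a few routes:
Linby - Ravel - Dunly - Quorn: 4+8+4 = 16
Linby - Ravel - Dunly - Brook - Quorn: 4+8+4+8 = 24
Linby - Ravel - Jorvik - Quorn: 4+7+10 = 21
The minimum is 16 km via Linby - Ravel - Dunly - Quorn.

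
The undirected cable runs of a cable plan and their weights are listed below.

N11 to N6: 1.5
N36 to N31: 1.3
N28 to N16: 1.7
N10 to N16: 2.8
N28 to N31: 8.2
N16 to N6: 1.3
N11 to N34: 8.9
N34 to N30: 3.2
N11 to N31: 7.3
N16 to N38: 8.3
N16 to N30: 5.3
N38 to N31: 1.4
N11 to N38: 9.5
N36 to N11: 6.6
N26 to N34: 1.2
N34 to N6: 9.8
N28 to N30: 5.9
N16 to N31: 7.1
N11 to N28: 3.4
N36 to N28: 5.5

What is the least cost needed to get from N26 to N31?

16.8

Compare a few routes:
N26 → N34 → N30 → N28 → N36 → N31: 1.2+3.2+5.9+5.5+1.3 = 17.1
N26 → N34 → N30 → N16 → N31: 1.2+3.2+5.3+7.1 = 16.8
Cheapest is N26 → N34 → N30 → N16 → N31 at 16.8.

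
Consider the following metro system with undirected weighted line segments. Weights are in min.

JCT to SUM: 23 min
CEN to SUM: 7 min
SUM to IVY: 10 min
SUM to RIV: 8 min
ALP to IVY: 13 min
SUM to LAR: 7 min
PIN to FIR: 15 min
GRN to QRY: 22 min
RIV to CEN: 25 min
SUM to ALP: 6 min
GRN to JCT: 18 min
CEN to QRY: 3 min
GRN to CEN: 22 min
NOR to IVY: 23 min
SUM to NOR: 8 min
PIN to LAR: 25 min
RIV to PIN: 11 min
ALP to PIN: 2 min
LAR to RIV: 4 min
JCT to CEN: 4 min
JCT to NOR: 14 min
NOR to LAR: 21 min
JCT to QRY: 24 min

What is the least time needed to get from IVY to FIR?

Shortest distances from IVY:
IVY: 0
SUM: 10  (via IVY)
ALP: 13  (via IVY)
PIN: 15  (via ALP)
CEN: 17  (via SUM)
LAR: 17  (via SUM)
NOR: 18  (via SUM)
RIV: 18  (via SUM)
QRY: 20  (via CEN)
JCT: 21  (via CEN)
FIR: 30  (via PIN)
Shortest route: IVY–ALP–PIN–FIR = 30 min.

30 min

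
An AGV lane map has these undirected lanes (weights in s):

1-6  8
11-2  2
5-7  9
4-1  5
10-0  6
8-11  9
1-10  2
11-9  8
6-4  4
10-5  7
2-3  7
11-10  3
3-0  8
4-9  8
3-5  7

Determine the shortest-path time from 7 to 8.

28 s

Shortest distances from 7:
7: 0
5: 9  (via 7)
3: 16  (via 5)
10: 16  (via 5)
1: 18  (via 10)
11: 19  (via 10)
2: 21  (via 11)
0: 22  (via 10)
4: 23  (via 1)
6: 26  (via 1)
9: 27  (via 11)
8: 28  (via 11)
Shortest route: 7–5–10–11–8 = 28 s.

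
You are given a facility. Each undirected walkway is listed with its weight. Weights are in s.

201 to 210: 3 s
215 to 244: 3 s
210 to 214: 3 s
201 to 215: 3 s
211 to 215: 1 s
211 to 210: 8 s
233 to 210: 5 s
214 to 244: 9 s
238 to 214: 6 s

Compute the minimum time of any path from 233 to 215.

Settle nodes by increasing distance from 233:
233: 0
210: 5  (via 233)
214: 8  (via 210)
201: 8  (via 210)
215: 11  (via 201)
Shortest route: 233–210–201–215 = 11 s.

11 s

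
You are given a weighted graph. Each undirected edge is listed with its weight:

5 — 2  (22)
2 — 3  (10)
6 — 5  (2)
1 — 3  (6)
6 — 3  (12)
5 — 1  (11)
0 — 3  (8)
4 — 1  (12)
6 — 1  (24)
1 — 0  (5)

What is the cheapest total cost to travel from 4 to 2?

28

Settle nodes by increasing distance from 4:
4: 0
1: 12  (via 4)
0: 17  (via 1)
3: 18  (via 1)
5: 23  (via 1)
6: 25  (via 5)
2: 28  (via 3)
Shortest route: 4 → 1 → 3 → 2 = 28.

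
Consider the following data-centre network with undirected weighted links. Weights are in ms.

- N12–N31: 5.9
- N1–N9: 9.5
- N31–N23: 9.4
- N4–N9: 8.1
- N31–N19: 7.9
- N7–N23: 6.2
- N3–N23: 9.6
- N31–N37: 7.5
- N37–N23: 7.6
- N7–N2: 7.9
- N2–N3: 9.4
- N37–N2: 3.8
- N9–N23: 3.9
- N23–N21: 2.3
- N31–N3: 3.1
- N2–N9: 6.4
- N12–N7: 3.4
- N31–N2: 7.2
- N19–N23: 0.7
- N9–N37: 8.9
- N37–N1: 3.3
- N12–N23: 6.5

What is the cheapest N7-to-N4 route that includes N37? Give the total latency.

28.7 ms

Best N7 to N37: N7 → N2 → N37 costing 11.7
Shortest N37→N4: N37 → N9 → N4 = 17
Total via N37: 11.7 + 17 = 28.7 ms.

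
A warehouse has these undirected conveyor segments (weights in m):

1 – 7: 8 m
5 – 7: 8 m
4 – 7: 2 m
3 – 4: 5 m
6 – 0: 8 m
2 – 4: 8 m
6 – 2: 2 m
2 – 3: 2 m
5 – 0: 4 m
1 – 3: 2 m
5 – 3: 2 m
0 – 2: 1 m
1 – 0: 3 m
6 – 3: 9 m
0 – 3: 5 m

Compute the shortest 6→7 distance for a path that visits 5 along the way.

14 m

Best 6 to 5: 6–2–3–5 costing 6
Shortest 5→7: 5–7 = 8
Total via 5: 6 + 8 = 14 m.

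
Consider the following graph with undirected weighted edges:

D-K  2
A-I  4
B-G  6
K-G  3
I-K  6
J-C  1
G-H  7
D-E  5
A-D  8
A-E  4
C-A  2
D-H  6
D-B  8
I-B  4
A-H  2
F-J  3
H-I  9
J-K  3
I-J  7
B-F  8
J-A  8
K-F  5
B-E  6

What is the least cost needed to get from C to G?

7

Shortest distances from C:
C: 0
J: 1  (via C)
A: 2  (via C)
F: 4  (via J)
H: 4  (via A)
K: 4  (via J)
D: 6  (via K)
E: 6  (via A)
I: 6  (via A)
G: 7  (via K)
Shortest route: C → J → K → G = 7.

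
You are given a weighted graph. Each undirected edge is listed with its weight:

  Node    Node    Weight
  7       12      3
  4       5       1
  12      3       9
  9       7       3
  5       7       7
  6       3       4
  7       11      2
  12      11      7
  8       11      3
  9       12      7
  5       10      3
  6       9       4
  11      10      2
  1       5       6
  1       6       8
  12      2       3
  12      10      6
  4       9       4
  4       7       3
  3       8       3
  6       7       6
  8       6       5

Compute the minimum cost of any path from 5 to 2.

10

Candidate routes:
5 → 4 → 7 → 12 → 2: 1+3+3+3 = 10
5 → 10 → 12 → 2: 3+6+3 = 12
Cheapest is 5 → 4 → 7 → 12 → 2 at 10.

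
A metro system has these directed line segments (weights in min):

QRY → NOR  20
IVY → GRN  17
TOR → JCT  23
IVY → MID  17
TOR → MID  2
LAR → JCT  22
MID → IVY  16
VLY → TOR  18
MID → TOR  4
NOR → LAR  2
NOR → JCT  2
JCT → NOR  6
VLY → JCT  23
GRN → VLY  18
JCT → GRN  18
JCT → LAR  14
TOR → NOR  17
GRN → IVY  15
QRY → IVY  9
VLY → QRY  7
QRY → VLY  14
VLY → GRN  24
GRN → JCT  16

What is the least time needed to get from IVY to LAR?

Shortest distances from IVY:
IVY: 0
GRN: 17  (via IVY)
MID: 17  (via IVY)
TOR: 21  (via MID)
JCT: 33  (via GRN)
VLY: 35  (via GRN)
NOR: 38  (via TOR)
LAR: 40  (via NOR)
Shortest route: IVY → MID → TOR → NOR → LAR = 40 min.

40 min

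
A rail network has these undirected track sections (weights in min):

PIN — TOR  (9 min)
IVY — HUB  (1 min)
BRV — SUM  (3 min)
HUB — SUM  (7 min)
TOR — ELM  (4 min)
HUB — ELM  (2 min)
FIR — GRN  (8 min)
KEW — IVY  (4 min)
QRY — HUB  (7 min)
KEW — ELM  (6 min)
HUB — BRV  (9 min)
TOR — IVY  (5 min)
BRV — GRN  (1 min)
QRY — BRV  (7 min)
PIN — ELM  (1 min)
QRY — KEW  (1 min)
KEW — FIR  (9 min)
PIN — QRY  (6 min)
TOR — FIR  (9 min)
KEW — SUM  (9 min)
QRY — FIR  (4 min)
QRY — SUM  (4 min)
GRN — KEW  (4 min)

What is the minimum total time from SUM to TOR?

13 min

Compare a few routes:
SUM–HUB–IVY–TOR: 7+1+5 = 13
SUM–QRY–KEW–IVY–TOR: 4+1+4+5 = 14
SUM–QRY–KEW–ELM–TOR: 4+1+6+4 = 15
SUM–QRY–PIN–ELM–TOR: 4+6+1+4 = 15
Cheapest is SUM–HUB–IVY–TOR at 13 min.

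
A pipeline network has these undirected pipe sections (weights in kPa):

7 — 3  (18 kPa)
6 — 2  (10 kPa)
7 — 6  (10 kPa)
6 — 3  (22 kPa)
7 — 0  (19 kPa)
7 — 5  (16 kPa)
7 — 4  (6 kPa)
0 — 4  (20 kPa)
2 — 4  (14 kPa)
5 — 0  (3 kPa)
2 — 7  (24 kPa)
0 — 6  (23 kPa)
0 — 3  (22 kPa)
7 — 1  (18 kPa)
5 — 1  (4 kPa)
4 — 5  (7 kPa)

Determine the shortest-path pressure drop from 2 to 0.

24 kPa

Running Dijkstra from 2:
2: 0
6: 10  (via 2)
4: 14  (via 2)
7: 20  (via 6)
5: 21  (via 4)
0: 24  (via 5)
Shortest route: 2–4–5–0 = 24 kPa.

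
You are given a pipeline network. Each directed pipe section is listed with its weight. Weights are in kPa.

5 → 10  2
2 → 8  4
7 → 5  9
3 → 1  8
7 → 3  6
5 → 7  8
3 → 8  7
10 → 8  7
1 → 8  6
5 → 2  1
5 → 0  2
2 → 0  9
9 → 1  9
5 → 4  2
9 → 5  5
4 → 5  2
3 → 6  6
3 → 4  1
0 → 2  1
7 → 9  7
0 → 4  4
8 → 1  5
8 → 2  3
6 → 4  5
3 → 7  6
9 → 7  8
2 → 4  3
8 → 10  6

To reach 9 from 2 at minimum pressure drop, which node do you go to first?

4

Compare a few routes:
2 - 4 - 5 - 7 - 9: 3+2+8+7 = 20
2 - 0 - 4 - 5 - 7 - 9: 9+4+2+8+7 = 30
The minimum is 20 kPa via 2 - 4 - 5 - 7 - 9.
So from 2 the first move is to 4.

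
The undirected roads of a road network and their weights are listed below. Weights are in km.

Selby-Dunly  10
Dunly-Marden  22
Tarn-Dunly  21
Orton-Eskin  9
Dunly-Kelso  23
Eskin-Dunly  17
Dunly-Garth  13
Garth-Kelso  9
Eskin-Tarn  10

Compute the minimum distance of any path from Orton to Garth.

39 km

Running Dijkstra from Orton:
Orton: 0
Eskin: 9  (via Orton)
Tarn: 19  (via Eskin)
Dunly: 26  (via Eskin)
Selby: 36  (via Dunly)
Garth: 39  (via Dunly)
Shortest route: Orton → Eskin → Dunly → Garth = 39 km.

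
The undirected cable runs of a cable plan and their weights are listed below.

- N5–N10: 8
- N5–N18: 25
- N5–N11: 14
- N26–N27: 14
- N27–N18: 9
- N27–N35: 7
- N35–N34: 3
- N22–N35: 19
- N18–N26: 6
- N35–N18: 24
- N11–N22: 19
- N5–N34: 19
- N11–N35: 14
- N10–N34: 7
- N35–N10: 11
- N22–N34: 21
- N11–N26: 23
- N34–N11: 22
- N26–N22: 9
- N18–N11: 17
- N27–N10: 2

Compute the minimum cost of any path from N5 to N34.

15

Shortest distances from N5:
N5: 0
N10: 8  (via N5)
N27: 10  (via N10)
N11: 14  (via N5)
N34: 15  (via N10)
Shortest route: N5 → N10 → N34 = 15.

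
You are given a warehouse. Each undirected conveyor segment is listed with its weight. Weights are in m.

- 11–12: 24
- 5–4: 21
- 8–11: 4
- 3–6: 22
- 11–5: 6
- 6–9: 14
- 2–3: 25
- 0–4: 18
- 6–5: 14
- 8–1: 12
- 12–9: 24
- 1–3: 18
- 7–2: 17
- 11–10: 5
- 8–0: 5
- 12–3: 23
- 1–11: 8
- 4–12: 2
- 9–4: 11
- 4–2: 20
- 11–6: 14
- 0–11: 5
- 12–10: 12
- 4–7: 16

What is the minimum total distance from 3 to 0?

31 m

Candidate routes:
3–1–11–8–0: 18+8+4+5 = 35
3–1–11–0: 18+8+5 = 31
3–1–8–11–0: 18+12+4+5 = 39
3–1–8–0: 18+12+5 = 35
Cheapest is 3–1–11–0 at 31 m.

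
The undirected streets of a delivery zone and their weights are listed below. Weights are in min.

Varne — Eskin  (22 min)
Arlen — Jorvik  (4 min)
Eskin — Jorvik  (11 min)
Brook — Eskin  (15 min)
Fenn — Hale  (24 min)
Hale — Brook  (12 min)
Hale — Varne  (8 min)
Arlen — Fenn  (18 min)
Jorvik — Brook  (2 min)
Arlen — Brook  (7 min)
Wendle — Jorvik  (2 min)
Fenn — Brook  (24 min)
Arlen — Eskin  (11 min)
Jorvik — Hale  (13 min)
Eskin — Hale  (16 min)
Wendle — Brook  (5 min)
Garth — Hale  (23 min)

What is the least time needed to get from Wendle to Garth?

38 min

Settle nodes by increasing distance from Wendle:
Wendle: 0
Jorvik: 2  (via Wendle)
Brook: 4  (via Jorvik)
Arlen: 6  (via Jorvik)
Eskin: 13  (via Jorvik)
Hale: 15  (via Jorvik)
Varne: 23  (via Hale)
Fenn: 24  (via Arlen)
Garth: 38  (via Hale)
Shortest route: Wendle → Jorvik → Hale → Garth = 38 min.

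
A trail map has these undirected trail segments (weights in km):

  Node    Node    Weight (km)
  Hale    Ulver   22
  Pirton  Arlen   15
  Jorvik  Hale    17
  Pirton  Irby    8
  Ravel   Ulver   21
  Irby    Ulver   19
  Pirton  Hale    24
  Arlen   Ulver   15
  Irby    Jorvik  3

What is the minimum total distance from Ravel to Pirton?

Running Dijkstra from Ravel:
Ravel: 0
Ulver: 21  (via Ravel)
Arlen: 36  (via Ulver)
Irby: 40  (via Ulver)
Hale: 43  (via Ulver)
Jorvik: 43  (via Irby)
Pirton: 48  (via Irby)
Shortest route: Ravel → Ulver → Irby → Pirton = 48 km.

48 km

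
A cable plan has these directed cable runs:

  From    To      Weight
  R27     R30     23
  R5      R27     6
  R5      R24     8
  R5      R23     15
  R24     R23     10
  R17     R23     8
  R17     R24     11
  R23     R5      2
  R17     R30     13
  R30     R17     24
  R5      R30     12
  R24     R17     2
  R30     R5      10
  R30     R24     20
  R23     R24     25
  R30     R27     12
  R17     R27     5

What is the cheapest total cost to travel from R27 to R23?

48

Settle nodes by increasing distance from R27:
R27: 0
R30: 23  (via R27)
R5: 33  (via R30)
R24: 41  (via R5)
R17: 43  (via R24)
R23: 48  (via R5)
Shortest route: R27 → R30 → R5 → R23 = 48.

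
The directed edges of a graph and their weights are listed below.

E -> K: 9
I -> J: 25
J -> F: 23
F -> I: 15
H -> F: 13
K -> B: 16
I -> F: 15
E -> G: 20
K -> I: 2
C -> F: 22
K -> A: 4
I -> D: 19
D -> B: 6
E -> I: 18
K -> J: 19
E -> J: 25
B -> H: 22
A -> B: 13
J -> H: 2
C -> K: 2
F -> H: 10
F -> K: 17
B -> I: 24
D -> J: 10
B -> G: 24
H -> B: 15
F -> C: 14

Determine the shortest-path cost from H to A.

33

Shortest distances from H:
H: 0
F: 13  (via H)
B: 15  (via H)
C: 27  (via F)
I: 28  (via F)
K: 29  (via C)
A: 33  (via K)
Shortest route: H → F → C → K → A = 33.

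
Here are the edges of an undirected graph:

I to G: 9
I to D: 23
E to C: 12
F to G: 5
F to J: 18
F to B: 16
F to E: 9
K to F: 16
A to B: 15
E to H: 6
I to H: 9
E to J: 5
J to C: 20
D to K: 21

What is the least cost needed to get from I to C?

27

Running Dijkstra from I:
I: 0
G: 9  (via I)
H: 9  (via I)
F: 14  (via G)
E: 15  (via H)
J: 20  (via E)
D: 23  (via I)
C: 27  (via E)
Shortest route: I → H → E → C = 27.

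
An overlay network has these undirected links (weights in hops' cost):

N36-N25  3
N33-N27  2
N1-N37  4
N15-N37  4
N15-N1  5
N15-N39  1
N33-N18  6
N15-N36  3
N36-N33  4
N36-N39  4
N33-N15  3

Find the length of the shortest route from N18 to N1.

Candidate routes:
N18 → N33 → N15 → N37 → N1: 6+3+4+4 = 17
N18 → N33 → N15 → N1: 6+3+5 = 14
The minimum is 14 hops' cost via N18 → N33 → N15 → N1.

14 hops' cost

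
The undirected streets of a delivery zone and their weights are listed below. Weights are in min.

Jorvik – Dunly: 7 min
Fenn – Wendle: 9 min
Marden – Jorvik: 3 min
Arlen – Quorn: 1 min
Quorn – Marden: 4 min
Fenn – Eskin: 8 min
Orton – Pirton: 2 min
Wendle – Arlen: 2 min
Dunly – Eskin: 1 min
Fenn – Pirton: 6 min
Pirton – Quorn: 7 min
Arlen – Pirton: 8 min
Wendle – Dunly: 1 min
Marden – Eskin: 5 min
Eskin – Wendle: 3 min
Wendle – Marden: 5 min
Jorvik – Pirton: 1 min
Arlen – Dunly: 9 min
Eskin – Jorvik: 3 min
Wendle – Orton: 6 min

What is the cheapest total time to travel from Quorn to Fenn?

12 min

Compare a few routes:
Quorn - Arlen - Wendle - Dunly - Eskin - Fenn: 1+2+1+1+8 = 13
Quorn - Arlen - Wendle - Fenn: 1+2+9 = 12
Cheapest is Quorn - Arlen - Wendle - Fenn at 12 min.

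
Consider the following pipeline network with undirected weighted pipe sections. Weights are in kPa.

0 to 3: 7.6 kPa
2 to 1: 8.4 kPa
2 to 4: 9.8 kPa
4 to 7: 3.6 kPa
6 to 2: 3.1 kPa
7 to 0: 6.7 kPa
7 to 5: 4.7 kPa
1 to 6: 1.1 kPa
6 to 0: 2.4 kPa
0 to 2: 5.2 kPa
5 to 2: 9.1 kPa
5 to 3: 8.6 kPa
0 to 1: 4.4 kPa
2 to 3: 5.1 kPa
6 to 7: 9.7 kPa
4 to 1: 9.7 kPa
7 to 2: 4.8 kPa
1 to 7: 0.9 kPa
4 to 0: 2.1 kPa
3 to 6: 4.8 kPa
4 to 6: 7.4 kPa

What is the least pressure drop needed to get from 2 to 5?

9.1 kPa

Compare a few routes:
2–6–1–7–5: 3.1+1.1+0.9+4.7 = 9.8
2–5: 9.1 = 9.1
2–7–5: 4.8+4.7 = 9.5
The minimum is 9.1 kPa via 2–5.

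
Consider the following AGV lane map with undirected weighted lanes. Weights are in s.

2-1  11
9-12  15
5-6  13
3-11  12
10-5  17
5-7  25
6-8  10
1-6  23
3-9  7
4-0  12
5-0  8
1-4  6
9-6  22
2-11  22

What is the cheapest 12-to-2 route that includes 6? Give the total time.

Shortest 12→6: 12 → 9 → 6 = 37
Best 6 to 2: 6 → 1 → 2 costing 34
Total via 6: 37 + 34 = 71 s.

71 s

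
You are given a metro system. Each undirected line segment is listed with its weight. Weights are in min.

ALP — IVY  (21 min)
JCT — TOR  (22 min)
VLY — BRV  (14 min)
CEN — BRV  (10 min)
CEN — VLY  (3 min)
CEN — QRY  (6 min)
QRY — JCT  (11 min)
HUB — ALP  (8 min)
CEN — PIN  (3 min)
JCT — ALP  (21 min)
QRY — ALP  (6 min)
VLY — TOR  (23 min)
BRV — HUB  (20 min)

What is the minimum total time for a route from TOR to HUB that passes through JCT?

Best TOR to JCT: TOR → JCT costing 22
Shortest JCT→HUB: JCT → QRY → ALP → HUB = 25
Total via JCT: 22 + 25 = 47 min.

47 min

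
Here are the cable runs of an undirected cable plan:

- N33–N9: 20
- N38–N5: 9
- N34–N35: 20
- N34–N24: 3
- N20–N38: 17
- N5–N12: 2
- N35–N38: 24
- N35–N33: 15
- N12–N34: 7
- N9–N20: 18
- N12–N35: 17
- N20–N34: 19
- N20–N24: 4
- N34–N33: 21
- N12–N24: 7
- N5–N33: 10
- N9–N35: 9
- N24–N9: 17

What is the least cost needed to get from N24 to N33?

19

Running Dijkstra from N24:
N24: 0
N34: 3  (via N24)
N20: 4  (via N24)
N12: 7  (via N24)
N5: 9  (via N12)
N9: 17  (via N24)
N38: 18  (via N5)
N33: 19  (via N5)
Shortest route: N24 → N12 → N5 → N33 = 19.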